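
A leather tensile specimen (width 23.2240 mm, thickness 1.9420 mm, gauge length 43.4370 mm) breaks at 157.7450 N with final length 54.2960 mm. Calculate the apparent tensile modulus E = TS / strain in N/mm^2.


TS = F / (w * t) = 157.7450 / (23.2240 * 1.9420) = 3.4976 N/mm^2
strain = (Lf - L0) / L0 = (54.2960 - 43.4370) / 43.4370 = 0.2500
E = TS / strain = 3.4976 / 0.2500 = 13.9907 N/mm^2


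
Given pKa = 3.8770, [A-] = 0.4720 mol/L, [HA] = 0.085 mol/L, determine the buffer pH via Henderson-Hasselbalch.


ratio = [A-] / [HA] = 0.4720 / 0.085 = 5.5529
log10(ratio) = 0.7445
pH = pKa + log10(ratio) = 3.8770 + 0.7445 = 4.6215


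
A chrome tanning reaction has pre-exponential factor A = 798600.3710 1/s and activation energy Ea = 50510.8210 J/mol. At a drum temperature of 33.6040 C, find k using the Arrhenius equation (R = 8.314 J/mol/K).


T_K = T_C + 273.15 = 33.6040 + 273.15 = 306.7540 K
exponent = -Ea / (R * T_K) = -50510.8210 / (8.314 * 306.7540) = -19.8054
k = A * exp(exponent) = 798600.3710 * exp(-19.8054) = 0.0019996 1/s


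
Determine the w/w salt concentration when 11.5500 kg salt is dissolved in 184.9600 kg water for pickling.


Formula: Conc = salt / (water + salt) * 100
Substituting: Conc = 11.5500 / (184.9600 + 11.5500) * 100
Result: 5.8776 %


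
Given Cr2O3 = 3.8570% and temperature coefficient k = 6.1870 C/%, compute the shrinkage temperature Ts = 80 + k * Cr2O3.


Formula: Ts = 80 + k * Cr2O3
Substituting: Ts = 80 + 6.1870 * 3.8570
Result: 103.8633 C


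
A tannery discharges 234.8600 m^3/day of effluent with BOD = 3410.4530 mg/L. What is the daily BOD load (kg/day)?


Formula: BOD_load = volume * conc / 1000
Substituting: BOD_load = 234.8600 * 3410.4530 / 1000
Result: 800.9790 kg/day


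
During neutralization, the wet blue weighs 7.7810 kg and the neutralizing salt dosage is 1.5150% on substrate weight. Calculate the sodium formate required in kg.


Formula: Neutralizer = substrate * pct / 100
Substituting: Neutralizer = 7.7810 * 1.5150 / 100
Result: 0.1179 kg


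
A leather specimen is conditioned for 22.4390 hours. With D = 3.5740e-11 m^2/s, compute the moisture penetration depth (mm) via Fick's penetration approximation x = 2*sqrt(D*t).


t = 22.4390 hr * 3600 = 80780.4000 s
D * t = 3.5740e-11 * 80780.4000 = 2.8871e-06
x = 2 * sqrt(D*t) = 2 * sqrt(2.8871e-06) = 0.00339829 m = 3.3983 mm


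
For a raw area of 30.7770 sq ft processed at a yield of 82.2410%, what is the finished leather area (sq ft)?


Formula: finished = raw * yield / 100
Substituting: finished = 30.7770 * 82.2410 / 100
Result: 25.3113 sq ft


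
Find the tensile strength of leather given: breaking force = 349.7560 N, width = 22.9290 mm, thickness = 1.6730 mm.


Formula: TS = force / (width * thickness)
Substituting: TS = 349.7560 / (22.9290 * 1.6730)
Result: 9.1177 N/mm^2


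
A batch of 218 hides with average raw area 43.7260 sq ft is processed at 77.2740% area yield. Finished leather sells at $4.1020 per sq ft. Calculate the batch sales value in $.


Raw_total = N * avg_area = 218 * 43.7260 = 9532.2680 sq ft
Finished = Raw_total * yield / 100 = 9532.2680 * 77.2740 / 100 = 7365.9648 sq ft
Value = Finished * price = 7365.9648 * 4.1020 = 30215.1875 $


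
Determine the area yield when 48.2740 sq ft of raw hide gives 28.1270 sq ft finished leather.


Formula: Yield = finished / raw * 100
Substituting: Yield = 28.1270 / 48.2740 * 100
Result: 58.2653 %


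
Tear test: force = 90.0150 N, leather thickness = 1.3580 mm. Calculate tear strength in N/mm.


Formula: Tear strength = force / thickness
Substituting: Tear strength = 90.0150 / 1.3580
Result: 66.2850 N/mm


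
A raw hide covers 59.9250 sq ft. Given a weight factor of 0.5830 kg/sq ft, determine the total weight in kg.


Formula: Weight = area * weight_per_sqft
Substituting: Weight = 59.9250 * 0.5830
Result: 34.9363 kg


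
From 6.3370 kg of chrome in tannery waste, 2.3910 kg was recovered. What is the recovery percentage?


Formula: Recovery = recovered / input * 100
Substituting: Recovery = 2.3910 / 6.3370 * 100
Result: 37.7308 %


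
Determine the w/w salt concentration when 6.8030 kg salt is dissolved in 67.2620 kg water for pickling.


Formula: Conc = salt / (water + salt) * 100
Substituting: Conc = 6.8030 / (67.2620 + 6.8030) * 100
Result: 9.1852 %


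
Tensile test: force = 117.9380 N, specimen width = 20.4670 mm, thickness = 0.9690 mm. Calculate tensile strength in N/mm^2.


Formula: TS = force / (width * thickness)
Substituting: TS = 117.9380 / (20.4670 * 0.9690)
Result: 5.9467 N/mm^2


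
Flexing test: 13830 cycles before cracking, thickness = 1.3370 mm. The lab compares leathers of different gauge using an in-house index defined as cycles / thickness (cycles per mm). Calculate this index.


Formula: Index = cycles / thickness
Substituting: Index = 13830 / 1.3370
Result: 10344.0539 cycles/mm


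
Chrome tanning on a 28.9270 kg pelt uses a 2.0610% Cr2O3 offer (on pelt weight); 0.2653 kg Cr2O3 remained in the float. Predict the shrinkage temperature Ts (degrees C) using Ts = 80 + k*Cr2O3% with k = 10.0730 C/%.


Offered = pelt * offer_pct / 100 = 28.9270 * 2.0610 / 100 = 0.5962 kg
Uptake = offered - residual = 0.5962 - 0.2653 = 0.3309 kg
Cr2O3% on pelt = uptake / pelt * 100 = 0.3309 / 28.9270 * 100 = 1.1439 %
Ts = 80 + k * Cr2O3% = 80 + 10.0730 * 1.1439 = 91.5221 C


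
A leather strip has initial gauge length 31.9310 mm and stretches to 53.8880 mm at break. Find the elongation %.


Formula: Elongation = (Lf - L0) / L0 * 100
Substituting: Elongation = (53.8880 - 31.9310) / 31.9310 * 100
Result: 68.7639 %


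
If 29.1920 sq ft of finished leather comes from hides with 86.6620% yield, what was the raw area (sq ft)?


Formula: raw = finished * 100 / yield
Substituting: raw = 29.1920 * 100 / 86.6620
Result: 33.6849 sq ft


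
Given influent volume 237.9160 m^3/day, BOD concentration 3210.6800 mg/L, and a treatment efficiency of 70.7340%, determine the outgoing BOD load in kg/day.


Load_in = volume * conc / 1000 = 237.9160 * 3210.6800 / 1000 = 763.8721 kg/day
Removed = Load_in * eff / 100 = 763.8721 * 70.7340 / 100 = 540.3173 kg/day
Load_out = Load_in - Removed = 763.8721 - 540.3173 = 223.5548 kg/day


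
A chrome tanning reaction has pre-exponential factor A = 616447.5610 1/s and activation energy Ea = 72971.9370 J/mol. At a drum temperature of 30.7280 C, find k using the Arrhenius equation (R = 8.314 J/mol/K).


T_K = T_C + 273.15 = 30.7280 + 273.15 = 303.8780 K
exponent = -Ea / (R * T_K) = -72971.9370 / (8.314 * 303.8780) = -28.8833
k = A * exp(exponent) = 616447.5610 * exp(-28.8833) = 1.7622e-07 1/s


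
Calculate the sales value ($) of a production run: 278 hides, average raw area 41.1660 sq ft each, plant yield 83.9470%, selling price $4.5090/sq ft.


Raw_total = N * avg_area = 278 * 41.1660 = 11444.1480 sq ft
Finished = Raw_total * yield / 100 = 11444.1480 * 83.9470 / 100 = 9607.0189 sq ft
Value = Finished * price = 9607.0189 * 4.5090 = 43318.0483 $


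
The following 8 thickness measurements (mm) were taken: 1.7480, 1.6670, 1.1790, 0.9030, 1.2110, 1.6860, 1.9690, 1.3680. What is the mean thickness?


Formula: Average = sum / n
Substituting: Average = 11.7310 / 8
Result: 1.4664 mm


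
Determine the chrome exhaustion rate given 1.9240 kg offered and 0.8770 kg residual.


Formula: Uptake = (offered - residual) / offered * 100
Substituting: Uptake = (1.9240 - 0.8770) / 1.9240 * 100
Result: 54.4179 %


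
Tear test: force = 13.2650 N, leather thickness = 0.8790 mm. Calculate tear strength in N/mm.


Formula: Tear strength = force / thickness
Substituting: Tear strength = 13.2650 / 0.8790
Result: 15.0910 N/mm


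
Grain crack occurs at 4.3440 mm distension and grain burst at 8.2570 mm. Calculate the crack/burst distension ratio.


Formula: Ratio = crack / burst
Substituting: Ratio = 4.3440 / 8.2570
Result: 0.5261


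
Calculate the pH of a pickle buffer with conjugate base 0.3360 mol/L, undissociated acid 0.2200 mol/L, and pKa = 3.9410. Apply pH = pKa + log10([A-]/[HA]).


ratio = [A-] / [HA] = 0.3360 / 0.2200 = 1.5273
log10(ratio) = 0.1839
pH = pKa + log10(ratio) = 3.9410 + 0.1839 = 4.1249


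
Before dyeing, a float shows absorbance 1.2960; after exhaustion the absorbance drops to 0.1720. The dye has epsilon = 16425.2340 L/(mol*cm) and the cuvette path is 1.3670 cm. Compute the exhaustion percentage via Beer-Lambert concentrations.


c_initial = A_i / (epsilon * l) = 1.2960 / (16425.2340 * 1.3670) = 5.7720e-05 mol/L
c_final = A_f / (epsilon * l) = 0.1720 / (16425.2340 * 1.3670) = 7.6603e-06 mol/L
Exhaustion = (c_initial - c_final) / c_initial * 100 = (5.7720e-05 - 7.6603e-06) / 5.7720e-05 * 100 = 86.7284 %


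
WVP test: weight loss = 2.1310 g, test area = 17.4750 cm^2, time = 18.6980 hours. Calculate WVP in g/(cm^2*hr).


Formula: WVP = loss / (area * time)
Substituting: WVP = 2.1310 / (17.4750 * 18.6980)
Result: 0.00652185 g/(cm^2*hr)


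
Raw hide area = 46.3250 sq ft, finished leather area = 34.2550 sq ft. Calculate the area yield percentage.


Formula: Yield = finished / raw * 100
Substituting: Yield = 34.2550 / 46.3250 * 100
Result: 73.9450 %


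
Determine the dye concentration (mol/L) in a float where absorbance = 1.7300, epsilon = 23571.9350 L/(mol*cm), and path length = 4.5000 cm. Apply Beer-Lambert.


Formula: c = A / (epsilon * l)
Substituting: c = 1.7300 / (23571.9350 * 4.5000)
Result: 1.6309e-05 mol/L


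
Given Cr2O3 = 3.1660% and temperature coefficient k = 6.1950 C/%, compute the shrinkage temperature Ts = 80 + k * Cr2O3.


Formula: Ts = 80 + k * Cr2O3
Substituting: Ts = 80 + 6.1950 * 3.1660
Result: 99.6134 C


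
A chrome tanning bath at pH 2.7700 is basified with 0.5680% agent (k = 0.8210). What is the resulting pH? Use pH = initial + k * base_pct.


Formula: pH_final = pH_initial + k * base_pct
Substituting: pH_final = 2.7700 + 0.8210 * 0.5680
Result: 3.2363


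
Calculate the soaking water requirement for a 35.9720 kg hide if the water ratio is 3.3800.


Formula: Water = hide_weight * ratio
Substituting: Water = 35.9720 * 3.3800
Result: 121.5854 kg


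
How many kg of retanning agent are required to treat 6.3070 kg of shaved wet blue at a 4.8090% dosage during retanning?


Formula: Retan = substrate * pct / 100
Substituting: Retan = 6.3070 * 4.8090 / 100
Result: 0.3033 kg


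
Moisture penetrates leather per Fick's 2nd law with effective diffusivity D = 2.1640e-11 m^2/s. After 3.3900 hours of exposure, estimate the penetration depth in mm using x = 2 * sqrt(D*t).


t = 3.3900 hr * 3600 = 12204.0000 s
D * t = 2.1640e-11 * 12204.0000 = 2.6409e-07
x = 2 * sqrt(D*t) = 2 * sqrt(2.6409e-07) = 0.0010278 m = 1.0278 mm


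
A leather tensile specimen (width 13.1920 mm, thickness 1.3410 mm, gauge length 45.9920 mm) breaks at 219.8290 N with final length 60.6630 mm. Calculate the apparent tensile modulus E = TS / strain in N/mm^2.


TS = F / (w * t) = 219.8290 / (13.1920 * 1.3410) = 12.4264 N/mm^2
strain = (Lf - L0) / L0 = (60.6630 - 45.9920) / 45.9920 = 0.3190
E = TS / strain = 12.4264 / 0.3190 = 38.9554 N/mm^2


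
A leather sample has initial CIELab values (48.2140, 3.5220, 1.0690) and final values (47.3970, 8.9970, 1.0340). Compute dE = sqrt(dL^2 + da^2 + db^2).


dL = -0.8170, da = 5.4750, db = -0.035
dE = sqrt((-0.8170)^2 + 5.4750^2 + (-0.035)^2) = 5.5357


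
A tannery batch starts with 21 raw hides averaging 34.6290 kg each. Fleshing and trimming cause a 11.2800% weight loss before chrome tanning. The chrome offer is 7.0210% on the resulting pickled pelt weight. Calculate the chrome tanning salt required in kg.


Total_raw = N * avg_wt = 21 * 34.6290 = 727.2090 kg
Substrate = Total_raw * (1 - loss/100) = 727.2090 * (1 - 11.2800/100) = 645.1798 kg
Chrome = Substrate * pct / 100 = 645.1798 * 7.0210 / 100 = 45.2981 kg


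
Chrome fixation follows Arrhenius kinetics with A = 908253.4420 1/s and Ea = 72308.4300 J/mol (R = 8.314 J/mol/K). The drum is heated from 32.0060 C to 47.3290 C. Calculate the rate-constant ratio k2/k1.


T1 = 32.0060 + 273.15 = 305.1560 K; T2 = 47.3290 + 273.15 = 320.4790 K
k1 = A * exp(-Ea/(R*T1)) = 908253.4420 * exp(-72308.4300/(8.314*305.1560)) = 3.8060e-07 1/s
k2 = A * exp(-Ea/(R*T2)) = 908253.4420 * exp(-72308.4300/(8.314*320.4790)) = 1.4869e-06 1/s
k2/k1 = 1.4869e-06 / 3.8060e-07 = 3.9067


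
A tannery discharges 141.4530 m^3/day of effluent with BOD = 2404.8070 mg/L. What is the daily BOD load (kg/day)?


Formula: BOD_load = volume * conc / 1000
Substituting: BOD_load = 141.4530 * 2404.8070 / 1000
Result: 340.1672 kg/day


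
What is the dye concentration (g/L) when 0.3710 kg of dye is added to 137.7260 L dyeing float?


Formula: Conc = dye_mass(kg) / volume(L) * 1000
Substituting: Conc = 0.3710 / 137.7260 * 1000
Result: 2.6938 g/L


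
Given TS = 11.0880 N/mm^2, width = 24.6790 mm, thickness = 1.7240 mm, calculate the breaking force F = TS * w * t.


Formula: F = TS * w * t
Substituting: F = 11.0880 * 24.6790 * 1.7240
Result: 471.7567 N


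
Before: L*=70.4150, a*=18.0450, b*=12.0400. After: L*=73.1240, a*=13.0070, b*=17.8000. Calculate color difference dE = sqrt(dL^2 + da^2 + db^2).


dL = 2.7090, da = -5.0380, db = 5.7600
dE = sqrt(2.7090^2 + (-5.0380)^2 + 5.7600^2) = 8.1177


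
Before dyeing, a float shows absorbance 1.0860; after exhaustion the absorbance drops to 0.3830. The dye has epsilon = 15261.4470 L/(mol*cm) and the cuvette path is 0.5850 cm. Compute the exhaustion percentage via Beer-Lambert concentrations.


c_initial = A_i / (epsilon * l) = 1.0860 / (15261.4470 * 0.5850) = 1.2164e-04 mol/L
c_final = A_f / (epsilon * l) = 0.3830 / (15261.4470 * 0.5850) = 4.2899e-05 mol/L
Exhaustion = (c_initial - c_final) / c_initial * 100 = (1.2164e-04 - 4.2899e-05) / 1.2164e-04 * 100 = 64.7330 %


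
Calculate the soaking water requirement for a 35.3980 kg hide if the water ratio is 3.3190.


Formula: Water = hide_weight * ratio
Substituting: Water = 35.3980 * 3.3190
Result: 117.4860 kg


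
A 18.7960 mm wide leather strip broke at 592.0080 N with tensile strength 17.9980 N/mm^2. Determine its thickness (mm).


Formula: t = F / (TS * w)
Substituting: t = 592.0080 / (17.9980 * 18.7960)
Result: 1.7500 mm


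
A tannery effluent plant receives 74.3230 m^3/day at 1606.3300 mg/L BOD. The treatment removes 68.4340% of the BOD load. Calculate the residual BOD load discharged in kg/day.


Load_in = volume * conc / 1000 = 74.3230 * 1606.3300 / 1000 = 119.3873 kg/day
Removed = Load_in * eff / 100 = 119.3873 * 68.4340 / 100 = 81.7015 kg/day
Load_out = Load_in - Removed = 119.3873 - 81.7015 = 37.6858 kg/day


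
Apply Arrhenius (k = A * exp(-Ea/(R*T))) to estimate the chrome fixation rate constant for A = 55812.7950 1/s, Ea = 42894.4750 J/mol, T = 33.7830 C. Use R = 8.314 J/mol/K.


T_K = T_C + 273.15 = 33.7830 + 273.15 = 306.9330 K
exponent = -Ea / (R * T_K) = -42894.4750 / (8.314 * 306.9330) = -16.8092
k = A * exp(exponent) = 55812.7950 * exp(-16.8092) = 0.00279627 1/s


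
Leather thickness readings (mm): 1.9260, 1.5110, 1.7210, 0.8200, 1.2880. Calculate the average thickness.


Formula: Average = sum / n
Substituting: Average = 7.2660 / 5
Result: 1.4532 mm


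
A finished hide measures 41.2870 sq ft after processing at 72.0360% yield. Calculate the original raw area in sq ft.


Formula: raw = finished * 100 / yield
Substituting: raw = 41.2870 * 100 / 72.0360
Result: 57.3144 sq ft


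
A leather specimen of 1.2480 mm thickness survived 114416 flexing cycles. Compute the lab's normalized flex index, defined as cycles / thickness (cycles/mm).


Formula: Index = cycles / thickness
Substituting: Index = 114416 / 1.2480
Result: 91679.4872 cycles/mm


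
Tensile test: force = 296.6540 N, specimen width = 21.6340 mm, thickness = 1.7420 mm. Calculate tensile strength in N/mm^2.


Formula: TS = force / (width * thickness)
Substituting: TS = 296.6540 / (21.6340 * 1.7420)
Result: 7.8716 N/mm^2


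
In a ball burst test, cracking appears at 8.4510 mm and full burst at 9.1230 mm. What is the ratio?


Formula: Ratio = crack / burst
Substituting: Ratio = 8.4510 / 9.1230
Result: 0.9263


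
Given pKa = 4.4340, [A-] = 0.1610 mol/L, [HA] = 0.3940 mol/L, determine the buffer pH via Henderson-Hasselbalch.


ratio = [A-] / [HA] = 0.1610 / 0.3940 = 0.4086
log10(ratio) = -0.3887
pH = pKa + log10(ratio) = 4.4340 - 0.3887 = 4.0453


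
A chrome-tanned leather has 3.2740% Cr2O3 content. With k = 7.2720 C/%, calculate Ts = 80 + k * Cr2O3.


Formula: Ts = 80 + k * Cr2O3
Substituting: Ts = 80 + 7.2720 * 3.2740
Result: 103.8085 C


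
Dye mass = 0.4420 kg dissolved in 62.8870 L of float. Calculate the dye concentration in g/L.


Formula: Conc = dye_mass(kg) / volume(L) * 1000
Substituting: Conc = 0.4420 / 62.8870 * 1000
Result: 7.0285 g/L


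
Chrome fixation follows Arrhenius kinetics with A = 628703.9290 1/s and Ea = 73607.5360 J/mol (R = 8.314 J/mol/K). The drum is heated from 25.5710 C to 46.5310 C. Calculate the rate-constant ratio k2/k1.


T1 = 25.5710 + 273.15 = 298.7210 K; T2 = 46.5310 + 273.15 = 319.6810 K
k1 = A * exp(-Ea/(R*T1)) = 628703.9290 * exp(-73607.5360/(8.314*298.7210)) = 8.4508e-08 1/s
k2 = A * exp(-Ea/(R*T2)) = 628703.9290 * exp(-73607.5360/(8.314*319.6810)) = 5.8996e-07 1/s
k2/k1 = 5.8996e-07 / 8.4508e-08 = 6.9812


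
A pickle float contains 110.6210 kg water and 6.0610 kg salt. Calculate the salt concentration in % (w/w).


Formula: Conc = salt / (water + salt) * 100
Substituting: Conc = 6.0610 / (110.6210 + 6.0610) * 100
Result: 5.1945 %


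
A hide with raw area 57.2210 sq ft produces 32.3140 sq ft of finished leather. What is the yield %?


Formula: Yield = finished / raw * 100
Substituting: Yield = 32.3140 / 57.2210 * 100
Result: 56.4723 %


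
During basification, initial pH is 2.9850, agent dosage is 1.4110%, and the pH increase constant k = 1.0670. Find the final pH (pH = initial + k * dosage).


Formula: pH_final = pH_initial + k * base_pct
Substituting: pH_final = 2.9850 + 1.0670 * 1.4110
Result: 4.4905


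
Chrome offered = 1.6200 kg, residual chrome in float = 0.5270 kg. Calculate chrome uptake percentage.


Formula: Uptake = (offered - residual) / offered * 100
Substituting: Uptake = (1.6200 - 0.5270) / 1.6200 * 100
Result: 67.4691 %


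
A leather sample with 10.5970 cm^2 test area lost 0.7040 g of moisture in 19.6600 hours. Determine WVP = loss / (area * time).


Formula: WVP = loss / (area * time)
Substituting: WVP = 0.7040 / (10.5970 * 19.6600)
Result: 0.00337914 g/(cm^2*hr)


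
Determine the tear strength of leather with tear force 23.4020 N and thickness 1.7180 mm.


Formula: Tear strength = force / thickness
Substituting: Tear strength = 23.4020 / 1.7180
Result: 13.6217 N/mm


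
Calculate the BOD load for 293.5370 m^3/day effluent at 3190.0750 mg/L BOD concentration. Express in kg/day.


Formula: BOD_load = volume * conc / 1000
Substituting: BOD_load = 293.5370 * 3190.0750 / 1000
Result: 936.4050 kg/day


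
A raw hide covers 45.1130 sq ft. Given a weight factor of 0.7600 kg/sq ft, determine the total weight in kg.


Formula: Weight = area * weight_per_sqft
Substituting: Weight = 45.1130 * 0.7600
Result: 34.2859 kg


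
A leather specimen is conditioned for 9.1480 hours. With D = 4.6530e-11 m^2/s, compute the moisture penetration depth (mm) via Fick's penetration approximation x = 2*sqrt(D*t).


t = 9.1480 hr * 3600 = 32932.8000 s
D * t = 4.6530e-11 * 32932.8000 = 1.5324e-06
x = 2 * sqrt(D*t) = 2 * sqrt(1.5324e-06) = 0.00247577 m = 2.4758 mm


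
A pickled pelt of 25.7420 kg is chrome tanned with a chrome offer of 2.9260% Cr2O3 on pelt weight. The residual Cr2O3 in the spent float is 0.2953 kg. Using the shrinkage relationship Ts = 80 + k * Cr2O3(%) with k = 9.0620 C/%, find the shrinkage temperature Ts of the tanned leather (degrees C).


Offered = pelt * offer_pct / 100 = 25.7420 * 2.9260 / 100 = 0.7532 kg
Uptake = offered - residual = 0.7532 - 0.2953 = 0.4579 kg
Cr2O3% on pelt = uptake / pelt * 100 = 0.4579 / 25.7420 * 100 = 1.7788 %
Ts = 80 + k * Cr2O3% = 80 + 9.0620 * 1.7788 = 96.1199 C


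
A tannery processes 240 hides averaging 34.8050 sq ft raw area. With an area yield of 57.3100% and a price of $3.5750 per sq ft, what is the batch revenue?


Raw_total = N * avg_area = 240 * 34.8050 = 8353.2000 sq ft
Finished = Raw_total * yield / 100 = 8353.2000 * 57.3100 / 100 = 4787.2189 sq ft
Value = Finished * price = 4787.2189 * 3.5750 = 17114.3076 $


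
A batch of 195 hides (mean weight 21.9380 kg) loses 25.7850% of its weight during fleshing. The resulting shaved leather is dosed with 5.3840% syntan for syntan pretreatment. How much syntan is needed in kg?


Total_raw = N * avg_wt = 195 * 21.9380 = 4277.9100 kg
Substrate = Total_raw * (1 - loss/100) = 4277.9100 * (1 - 25.7850/100) = 3174.8509 kg
Syntan = Substrate * pct / 100 = 3174.8509 * 5.3840 / 100 = 170.9340 kg


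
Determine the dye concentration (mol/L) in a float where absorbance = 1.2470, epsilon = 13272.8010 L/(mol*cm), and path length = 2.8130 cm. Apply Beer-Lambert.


Formula: c = A / (epsilon * l)
Substituting: c = 1.2470 / (13272.8010 * 2.8130)
Result: 3.3399e-05 mol/L


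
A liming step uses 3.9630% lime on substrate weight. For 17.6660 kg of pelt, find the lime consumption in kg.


Formula: Lime = substrate * pct / 100
Substituting: Lime = 17.6660 * 3.9630 / 100
Result: 0.7001 kg


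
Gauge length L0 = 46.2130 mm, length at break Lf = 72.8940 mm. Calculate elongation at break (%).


Formula: Elongation = (Lf - L0) / L0 * 100
Substituting: Elongation = (72.8940 - 46.2130) / 46.2130 * 100
Result: 57.7348 %


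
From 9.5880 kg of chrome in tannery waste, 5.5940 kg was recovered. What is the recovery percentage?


Formula: Recovery = recovered / input * 100
Substituting: Recovery = 5.5940 / 9.5880 * 100
Result: 58.3438 %


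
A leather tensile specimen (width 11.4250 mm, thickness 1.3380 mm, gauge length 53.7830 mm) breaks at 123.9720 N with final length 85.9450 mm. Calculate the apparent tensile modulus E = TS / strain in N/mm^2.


TS = F / (w * t) = 123.9720 / (11.4250 * 1.3380) = 8.1098 N/mm^2
strain = (Lf - L0) / L0 = (85.9450 - 53.7830) / 53.7830 = 0.5980
E = TS / strain = 8.1098 / 0.5980 = 13.5617 N/mm^2


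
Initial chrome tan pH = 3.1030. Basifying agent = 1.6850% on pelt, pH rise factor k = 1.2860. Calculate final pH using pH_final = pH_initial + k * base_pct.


Formula: pH_final = pH_initial + k * base_pct
Substituting: pH_final = 3.1030 + 1.2860 * 1.6850
Result: 5.2699


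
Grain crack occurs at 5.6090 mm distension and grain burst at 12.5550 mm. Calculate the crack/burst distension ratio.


Formula: Ratio = crack / burst
Substituting: Ratio = 5.6090 / 12.5550
Result: 0.4468


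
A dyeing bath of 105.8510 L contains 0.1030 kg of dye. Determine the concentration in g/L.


Formula: Conc = dye_mass(kg) / volume(L) * 1000
Substituting: Conc = 0.1030 / 105.8510 * 1000
Result: 0.9731 g/L


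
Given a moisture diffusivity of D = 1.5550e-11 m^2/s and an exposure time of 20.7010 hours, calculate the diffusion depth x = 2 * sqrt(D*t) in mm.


t = 20.7010 hr * 3600 = 74523.6000 s
D * t = 1.5550e-11 * 74523.6000 = 1.1588e-06
x = 2 * sqrt(D*t) = 2 * sqrt(1.1588e-06) = 0.00215299 m = 2.1530 mm


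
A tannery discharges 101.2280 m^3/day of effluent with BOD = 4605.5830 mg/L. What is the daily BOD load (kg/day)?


Formula: BOD_load = volume * conc / 1000
Substituting: BOD_load = 101.2280 * 4605.5830 / 1000
Result: 466.2140 kg/day


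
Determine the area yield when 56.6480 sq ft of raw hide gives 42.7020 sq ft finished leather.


Formula: Yield = finished / raw * 100
Substituting: Yield = 42.7020 / 56.6480 * 100
Result: 75.3813 %


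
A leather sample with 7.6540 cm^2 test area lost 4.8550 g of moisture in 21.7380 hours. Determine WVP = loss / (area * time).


Formula: WVP = loss / (area * time)
Substituting: WVP = 4.8550 / (7.6540 * 21.7380)
Result: 0.0291797 g/(cm^2*hr)


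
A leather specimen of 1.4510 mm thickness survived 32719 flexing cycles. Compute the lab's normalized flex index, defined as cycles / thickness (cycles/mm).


Formula: Index = cycles / thickness
Substituting: Index = 32719 / 1.4510
Result: 22549.2764 cycles/mm


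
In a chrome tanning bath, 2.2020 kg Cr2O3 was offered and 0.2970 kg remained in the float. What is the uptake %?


Formula: Uptake = (offered - residual) / offered * 100
Substituting: Uptake = (2.2020 - 0.2970) / 2.2020 * 100
Result: 86.5123 %


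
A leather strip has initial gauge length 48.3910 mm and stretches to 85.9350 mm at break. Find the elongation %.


Formula: Elongation = (Lf - L0) / L0 * 100
Substituting: Elongation = (85.9350 - 48.3910) / 48.3910 * 100
Result: 77.5847 %


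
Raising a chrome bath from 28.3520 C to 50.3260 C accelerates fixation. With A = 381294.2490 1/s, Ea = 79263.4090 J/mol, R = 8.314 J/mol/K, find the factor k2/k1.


T1 = 28.3520 + 273.15 = 301.5020 K; T2 = 50.3260 + 273.15 = 323.4760 K
k1 = A * exp(-Ea/(R*T1)) = 381294.2490 * exp(-79263.4090/(8.314*301.5020)) = 7.0556e-09 1/s
k2 = A * exp(-Ea/(R*T2)) = 381294.2490 * exp(-79263.4090/(8.314*323.4760)) = 6.0452e-08 1/s
k2/k1 = 6.0452e-08 / 7.0556e-09 = 8.5679


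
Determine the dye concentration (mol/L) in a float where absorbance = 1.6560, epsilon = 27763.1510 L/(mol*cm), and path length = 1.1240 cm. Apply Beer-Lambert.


Formula: c = A / (epsilon * l)
Substituting: c = 1.6560 / (27763.1510 * 1.1240)
Result: 5.3067e-05 mol/L


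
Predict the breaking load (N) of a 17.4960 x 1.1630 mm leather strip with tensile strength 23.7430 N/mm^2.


Formula: F = TS * w * t
Substituting: F = 23.7430 * 17.4960 * 1.1630
Result: 483.1190 N


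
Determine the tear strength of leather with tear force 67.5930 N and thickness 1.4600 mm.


Formula: Tear strength = force / thickness
Substituting: Tear strength = 67.5930 / 1.4600
Result: 46.2966 N/mm


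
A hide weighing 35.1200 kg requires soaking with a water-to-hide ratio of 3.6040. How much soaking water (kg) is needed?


Formula: Water = hide_weight * ratio
Substituting: Water = 35.1200 * 3.6040
Result: 126.5725 kg


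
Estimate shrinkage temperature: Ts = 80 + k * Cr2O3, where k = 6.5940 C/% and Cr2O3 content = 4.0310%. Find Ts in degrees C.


Formula: Ts = 80 + k * Cr2O3
Substituting: Ts = 80 + 6.5940 * 4.0310
Result: 106.5804 C


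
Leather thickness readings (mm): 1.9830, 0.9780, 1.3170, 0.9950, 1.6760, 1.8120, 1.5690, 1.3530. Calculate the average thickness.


Formula: Average = sum / n
Substituting: Average = 11.6830 / 8
Result: 1.4604 mm


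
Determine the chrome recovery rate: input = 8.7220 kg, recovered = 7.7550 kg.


Formula: Recovery = recovered / input * 100
Substituting: Recovery = 7.7550 / 8.7220 * 100
Result: 88.9131 %


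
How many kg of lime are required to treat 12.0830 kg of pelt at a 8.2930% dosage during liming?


Formula: Lime = substrate * pct / 100
Substituting: Lime = 12.0830 * 8.2930 / 100
Result: 1.0020 kg


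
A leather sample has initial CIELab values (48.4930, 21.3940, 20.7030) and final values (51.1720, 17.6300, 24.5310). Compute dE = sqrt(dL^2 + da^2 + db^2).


dL = 2.6790, da = -3.7640, db = 3.8280
dE = sqrt(2.6790^2 + (-3.7640)^2 + 3.8280^2) = 5.9999


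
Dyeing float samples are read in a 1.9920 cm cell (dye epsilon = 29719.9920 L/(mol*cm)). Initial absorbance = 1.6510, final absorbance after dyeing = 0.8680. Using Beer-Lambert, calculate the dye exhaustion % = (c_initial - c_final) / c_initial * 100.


c_initial = A_i / (epsilon * l) = 1.6510 / (29719.9920 * 1.9920) = 2.7887e-05 mol/L
c_final = A_f / (epsilon * l) = 0.8680 / (29719.9920 * 1.9920) = 1.4662e-05 mol/L
Exhaustion = (c_initial - c_final) / c_initial * 100 = (2.7887e-05 - 1.4662e-05) / 2.7887e-05 * 100 = 47.4258 %


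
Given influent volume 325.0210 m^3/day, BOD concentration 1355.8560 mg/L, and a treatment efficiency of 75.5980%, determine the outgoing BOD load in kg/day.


Load_in = volume * conc / 1000 = 325.0210 * 1355.8560 / 1000 = 440.6817 kg/day
Removed = Load_in * eff / 100 = 440.6817 * 75.5980 / 100 = 333.1465 kg/day
Load_out = Load_in - Removed = 440.6817 - 333.1465 = 107.5351 kg/day


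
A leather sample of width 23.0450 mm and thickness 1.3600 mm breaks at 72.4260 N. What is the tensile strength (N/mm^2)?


Formula: TS = force / (width * thickness)
Substituting: TS = 72.4260 / (23.0450 * 1.3600)
Result: 2.3109 N/mm^2


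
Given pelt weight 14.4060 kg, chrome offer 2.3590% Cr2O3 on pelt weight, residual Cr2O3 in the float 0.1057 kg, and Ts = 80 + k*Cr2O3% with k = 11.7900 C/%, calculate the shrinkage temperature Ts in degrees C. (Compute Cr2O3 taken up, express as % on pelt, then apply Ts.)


Offered = pelt * offer_pct / 100 = 14.4060 * 2.3590 / 100 = 0.3398 kg
Uptake = offered - residual = 0.3398 - 0.1057 = 0.2341 kg
Cr2O3% on pelt = uptake / pelt * 100 = 0.2341 / 14.4060 * 100 = 1.6253 %
Ts = 80 + k * Cr2O3% = 80 + 11.7900 * 1.6253 = 99.1620 C


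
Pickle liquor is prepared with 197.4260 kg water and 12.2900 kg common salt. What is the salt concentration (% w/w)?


Formula: Conc = salt / (water + salt) * 100
Substituting: Conc = 12.2900 / (197.4260 + 12.2900) * 100
Result: 5.8603 %


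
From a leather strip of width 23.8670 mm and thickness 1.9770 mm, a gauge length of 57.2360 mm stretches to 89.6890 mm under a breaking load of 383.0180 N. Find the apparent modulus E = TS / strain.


TS = F / (w * t) = 383.0180 / (23.8670 * 1.9770) = 8.1174 N/mm^2
strain = (Lf - L0) / L0 = (89.6890 - 57.2360) / 57.2360 = 0.5670
E = TS / strain = 8.1174 / 0.5670 = 14.3162 N/mm^2


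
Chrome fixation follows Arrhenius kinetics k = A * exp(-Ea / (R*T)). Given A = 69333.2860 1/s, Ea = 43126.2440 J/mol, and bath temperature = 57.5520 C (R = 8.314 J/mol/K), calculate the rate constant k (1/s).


T_K = T_C + 273.15 = 57.5520 + 273.15 = 330.7020 K
exponent = -Ea / (R * T_K) = -43126.2440 / (8.314 * 330.7020) = -15.6854
k = A * exp(exponent) = 69333.2860 * exp(-15.6854) = 0.0106874 1/s


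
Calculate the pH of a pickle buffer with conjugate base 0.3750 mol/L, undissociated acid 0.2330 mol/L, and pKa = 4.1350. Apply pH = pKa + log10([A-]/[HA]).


ratio = [A-] / [HA] = 0.3750 / 0.2330 = 1.6094
log10(ratio) = 0.2067
pH = pKa + log10(ratio) = 4.1350 + 0.2067 = 4.3417


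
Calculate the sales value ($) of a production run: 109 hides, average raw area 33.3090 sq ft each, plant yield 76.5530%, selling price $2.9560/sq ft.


Raw_total = N * avg_area = 109 * 33.3090 = 3630.6810 sq ft
Finished = Raw_total * yield / 100 = 3630.6810 * 76.5530 / 100 = 2779.3952 sq ft
Value = Finished * price = 2779.3952 * 2.9560 = 8215.8923 $


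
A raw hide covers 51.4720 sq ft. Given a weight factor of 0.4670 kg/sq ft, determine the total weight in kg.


Formula: Weight = area * weight_per_sqft
Substituting: Weight = 51.4720 * 0.4670
Result: 24.0374 kg


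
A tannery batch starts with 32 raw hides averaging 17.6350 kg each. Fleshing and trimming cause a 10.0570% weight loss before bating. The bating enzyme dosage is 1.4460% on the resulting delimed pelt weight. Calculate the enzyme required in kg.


Total_raw = N * avg_wt = 32 * 17.6350 = 564.3200 kg
Substrate = Total_raw * (1 - loss/100) = 564.3200 * (1 - 10.0570/100) = 507.5663 kg
Enzyme = Substrate * pct / 100 = 507.5663 * 1.4460 / 100 = 7.3394 kg


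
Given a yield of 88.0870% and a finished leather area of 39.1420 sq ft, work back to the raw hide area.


Formula: raw = finished * 100 / yield
Substituting: raw = 39.1420 * 100 / 88.0870
Result: 44.4356 sq ft


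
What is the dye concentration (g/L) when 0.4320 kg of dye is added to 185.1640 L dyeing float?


Formula: Conc = dye_mass(kg) / volume(L) * 1000
Substituting: Conc = 0.4320 / 185.1640 * 1000
Result: 2.3331 g/L


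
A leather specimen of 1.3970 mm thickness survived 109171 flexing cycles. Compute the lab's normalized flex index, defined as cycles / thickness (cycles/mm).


Formula: Index = cycles / thickness
Substituting: Index = 109171 / 1.3970
Result: 78146.7430 cycles/mm


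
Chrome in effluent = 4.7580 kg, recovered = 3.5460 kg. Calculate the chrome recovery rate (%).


Formula: Recovery = recovered / input * 100
Substituting: Recovery = 3.5460 / 4.7580 * 100
Result: 74.5271 %


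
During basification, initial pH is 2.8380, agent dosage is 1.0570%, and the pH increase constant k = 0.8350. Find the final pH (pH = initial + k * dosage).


Formula: pH_final = pH_initial + k * base_pct
Substituting: pH_final = 2.8380 + 0.8350 * 1.0570
Result: 3.7206


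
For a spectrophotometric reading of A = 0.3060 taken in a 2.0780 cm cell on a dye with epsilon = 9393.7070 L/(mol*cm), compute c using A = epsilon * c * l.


Formula: c = A / (epsilon * l)
Substituting: c = 0.3060 / (9393.7070 * 2.0780)
Result: 1.5676e-05 mol/L


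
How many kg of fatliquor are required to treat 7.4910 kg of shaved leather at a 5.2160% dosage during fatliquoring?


Formula: Fat = substrate * pct / 100
Substituting: Fat = 7.4910 * 5.2160 / 100
Result: 0.3907 kg


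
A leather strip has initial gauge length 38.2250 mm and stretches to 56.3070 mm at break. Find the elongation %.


Formula: Elongation = (Lf - L0) / L0 * 100
Substituting: Elongation = (56.3070 - 38.2250) / 38.2250 * 100
Result: 47.3041 %


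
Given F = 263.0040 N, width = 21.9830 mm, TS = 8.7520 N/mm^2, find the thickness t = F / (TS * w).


Formula: t = F / (TS * w)
Substituting: t = 263.0040 / (8.7520 * 21.9830)
Result: 1.3670 mm


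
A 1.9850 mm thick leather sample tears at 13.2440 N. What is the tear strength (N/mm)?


Formula: Tear strength = force / thickness
Substituting: Tear strength = 13.2440 / 1.9850
Result: 6.6720 N/mm


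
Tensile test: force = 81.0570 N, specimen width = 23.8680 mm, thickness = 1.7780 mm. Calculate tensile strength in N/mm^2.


Formula: TS = force / (width * thickness)
Substituting: TS = 81.0570 / (23.8680 * 1.7780)
Result: 1.9100 N/mm^2


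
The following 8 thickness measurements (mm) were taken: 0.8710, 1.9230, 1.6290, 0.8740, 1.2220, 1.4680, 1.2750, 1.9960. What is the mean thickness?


Formula: Average = sum / n
Substituting: Average = 11.2580 / 8
Result: 1.4072 mm


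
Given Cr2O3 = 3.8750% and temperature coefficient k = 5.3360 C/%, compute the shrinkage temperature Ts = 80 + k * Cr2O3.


Formula: Ts = 80 + k * Cr2O3
Substituting: Ts = 80 + 5.3360 * 3.8750
Result: 100.6770 C


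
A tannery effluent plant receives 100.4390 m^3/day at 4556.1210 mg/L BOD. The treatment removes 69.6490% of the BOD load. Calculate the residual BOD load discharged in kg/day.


Load_in = volume * conc / 1000 = 100.4390 * 4556.1210 / 1000 = 457.6122 kg/day
Removed = Load_in * eff / 100 = 457.6122 * 69.6490 / 100 = 318.7223 kg/day
Load_out = Load_in - Removed = 457.6122 - 318.7223 = 138.8899 kg/day


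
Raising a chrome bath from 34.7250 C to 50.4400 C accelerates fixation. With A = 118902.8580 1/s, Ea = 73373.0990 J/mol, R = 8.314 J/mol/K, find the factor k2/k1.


T1 = 34.7250 + 273.15 = 307.8750 K; T2 = 50.4400 + 273.15 = 323.5900 K
k1 = A * exp(-Ea/(R*T1)) = 118902.8580 * exp(-73373.0990/(8.314*307.8750)) = 4.2279e-08 1/s
k2 = A * exp(-Ea/(R*T2)) = 118902.8580 * exp(-73373.0990/(8.314*323.5900)) = 1.7010e-07 1/s
k2/k1 = 1.7010e-07 / 4.2279e-08 = 4.0233


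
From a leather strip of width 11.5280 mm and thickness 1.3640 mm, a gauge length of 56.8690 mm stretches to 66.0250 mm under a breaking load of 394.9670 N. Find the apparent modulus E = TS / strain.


TS = F / (w * t) = 394.9670 / (11.5280 * 1.3640) = 25.1184 N/mm^2
strain = (Lf - L0) / L0 = (66.0250 - 56.8690) / 56.8690 = 0.1610
E = TS / strain = 25.1184 / 0.1610 = 156.0135 N/mm^2


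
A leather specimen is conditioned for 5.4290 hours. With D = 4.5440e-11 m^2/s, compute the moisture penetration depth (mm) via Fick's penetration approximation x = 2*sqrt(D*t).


t = 5.4290 hr * 3600 = 19544.4000 s
D * t = 4.5440e-11 * 19544.4000 = 8.8810e-07
x = 2 * sqrt(D*t) = 2 * sqrt(8.8810e-07) = 0.00188478 m = 1.8848 mm


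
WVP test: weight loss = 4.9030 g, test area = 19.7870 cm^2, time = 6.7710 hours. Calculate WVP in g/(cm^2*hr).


Formula: WVP = loss / (area * time)
Substituting: WVP = 4.9030 / (19.7870 * 6.7710)
Result: 0.0365956 g/(cm^2*hr)


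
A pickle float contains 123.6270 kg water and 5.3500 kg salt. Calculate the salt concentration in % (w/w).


Formula: Conc = salt / (water + salt) * 100
Substituting: Conc = 5.3500 / (123.6270 + 5.3500) * 100
Result: 4.1480 %


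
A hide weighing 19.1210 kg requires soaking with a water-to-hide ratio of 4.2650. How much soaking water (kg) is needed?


Formula: Water = hide_weight * ratio
Substituting: Water = 19.1210 * 4.2650
Result: 81.5511 kg


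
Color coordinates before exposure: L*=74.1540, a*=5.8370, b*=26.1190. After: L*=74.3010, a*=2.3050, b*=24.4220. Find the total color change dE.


dL = 0.1470, da = -3.5320, db = -1.6970
dE = sqrt(0.1470^2 + (-3.5320)^2 + (-1.6970)^2) = 3.9213


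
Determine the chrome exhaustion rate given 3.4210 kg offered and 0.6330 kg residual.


Formula: Uptake = (offered - residual) / offered * 100
Substituting: Uptake = (3.4210 - 0.6330) / 3.4210 * 100
Result: 81.4966 %


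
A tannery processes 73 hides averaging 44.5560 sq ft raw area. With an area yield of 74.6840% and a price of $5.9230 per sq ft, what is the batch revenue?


Raw_total = N * avg_area = 73 * 44.5560 = 3252.5880 sq ft
Finished = Raw_total * yield / 100 = 3252.5880 * 74.6840 / 100 = 2429.1628 sq ft
Value = Finished * price = 2429.1628 * 5.9230 = 14387.9314 $


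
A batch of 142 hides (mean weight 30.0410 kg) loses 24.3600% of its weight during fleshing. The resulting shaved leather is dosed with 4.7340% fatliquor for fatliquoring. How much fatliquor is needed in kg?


Total_raw = N * avg_wt = 142 * 30.0410 = 4265.8220 kg
Substrate = Total_raw * (1 - loss/100) = 4265.8220 * (1 - 24.3600/100) = 3226.6678 kg
Fat = Substrate * pct / 100 = 3226.6678 * 4.7340 / 100 = 152.7505 kg


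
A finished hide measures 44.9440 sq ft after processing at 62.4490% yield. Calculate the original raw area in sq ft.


Formula: raw = finished * 100 / yield
Substituting: raw = 44.9440 * 100 / 62.4490
Result: 71.9691 sq ft


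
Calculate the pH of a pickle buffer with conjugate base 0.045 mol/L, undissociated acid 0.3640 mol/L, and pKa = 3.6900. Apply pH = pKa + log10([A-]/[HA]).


ratio = [A-] / [HA] = 0.045 / 0.3640 = 0.1236
log10(ratio) = -0.9079
pH = pKa + log10(ratio) = 3.6900 - 0.9079 = 2.7821


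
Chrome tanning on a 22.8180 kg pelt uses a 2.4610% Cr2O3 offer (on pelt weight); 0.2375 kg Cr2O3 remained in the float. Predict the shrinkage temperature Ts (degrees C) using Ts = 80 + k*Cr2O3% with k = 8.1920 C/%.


Offered = pelt * offer_pct / 100 = 22.8180 * 2.4610 / 100 = 0.5616 kg
Uptake = offered - residual = 0.5616 - 0.2375 = 0.3241 kg
Cr2O3% on pelt = uptake / pelt * 100 = 0.3241 / 22.8180 * 100 = 1.4202 %
Ts = 80 + k * Cr2O3% = 80 + 8.1920 * 1.4202 = 91.6339 C


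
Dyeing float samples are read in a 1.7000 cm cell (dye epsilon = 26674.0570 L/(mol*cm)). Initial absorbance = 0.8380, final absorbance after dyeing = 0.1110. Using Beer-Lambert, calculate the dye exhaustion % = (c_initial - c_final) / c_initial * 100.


c_initial = A_i / (epsilon * l) = 0.8380 / (26674.0570 * 1.7000) = 1.8480e-05 mol/L
c_final = A_f / (epsilon * l) = 0.1110 / (26674.0570 * 1.7000) = 2.4479e-06 mol/L
Exhaustion = (c_initial - c_final) / c_initial * 100 = (1.8480e-05 - 2.4479e-06) / 1.8480e-05 * 100 = 86.7542 %


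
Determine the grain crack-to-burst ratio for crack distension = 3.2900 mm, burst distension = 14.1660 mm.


Formula: Ratio = crack / burst
Substituting: Ratio = 3.2900 / 14.1660
Result: 0.2322
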